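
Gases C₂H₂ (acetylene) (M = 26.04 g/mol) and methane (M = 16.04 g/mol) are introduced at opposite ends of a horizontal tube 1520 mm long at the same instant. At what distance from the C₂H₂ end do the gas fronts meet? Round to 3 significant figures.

668 mm

The fronts meet when d_C₂H₂ + d_CH₄ = L with d_C₂H₂/d_CH₄ = √(M_CH₄/M_C₂H₂) (Graham's law). Here √(M_CH₄/M_C₂H₂) = √(16.04/26.04) = 0.7848.
With d_C₂H₂ + d_CH₄ = 1520 mm, d_CH₄ = 1520/(1 + 0.7848) = 851.6 mm.
d_C₂H₂ = 1520 − 851.6 = 668 mm.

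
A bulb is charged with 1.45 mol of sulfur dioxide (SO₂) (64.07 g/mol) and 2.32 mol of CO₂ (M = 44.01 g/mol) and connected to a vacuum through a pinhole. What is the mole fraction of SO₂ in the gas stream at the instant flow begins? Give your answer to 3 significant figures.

Effusion rate of each component ∝ n_i/√M_i (partial pressure × 1/√M).
Mole fraction of SO₂ in the effusate = (n_SO₂/√M_SO₂) / (n_SO₂/√M_SO₂ + n_CO₂/√M_CO₂)
= (1.45/√64.07) / (1.45/√64.07 + 2.32/√44.01) = 0.1812/(0.1812 + 0.3497) = 0.341.

0.341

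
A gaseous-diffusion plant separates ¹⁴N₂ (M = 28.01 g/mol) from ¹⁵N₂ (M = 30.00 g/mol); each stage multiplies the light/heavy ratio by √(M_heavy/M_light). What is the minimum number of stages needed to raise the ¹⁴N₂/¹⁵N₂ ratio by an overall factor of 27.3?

97

With α = √(30.00/28.01) per stage, ln α = ½ ln(1.07105) = 0.03432.
Need α^N ≥ 27.3 ⇒ N ≥ ln(27.3) / ln α = 3.307 / 0.03432 = 96.36.
So at least 97 stages are needed.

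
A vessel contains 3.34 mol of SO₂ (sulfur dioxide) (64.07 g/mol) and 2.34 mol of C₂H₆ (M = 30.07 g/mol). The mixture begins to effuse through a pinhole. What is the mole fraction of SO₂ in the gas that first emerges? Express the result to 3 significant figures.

Rate_i ∝ x_i/√M_i (Graham's law weighted by mole fraction), so the effusate composition follows n_i/√M_i.
x_SO₂(eff) = (n_SO₂/√M_SO₂) / (n_SO₂/√M_SO₂ + n_C₂H₆/√M_C₂H₆)
= (3.34/√64.07) / (3.34/√64.07 + 2.34/√30.07) = 0.4173/(0.4173 + 0.4267) = 0.494.

0.494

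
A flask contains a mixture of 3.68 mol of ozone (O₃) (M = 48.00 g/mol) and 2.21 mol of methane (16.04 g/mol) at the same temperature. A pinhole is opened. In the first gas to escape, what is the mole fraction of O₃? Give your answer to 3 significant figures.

Effusion rate of each component ∝ n_i/√M_i (partial pressure × 1/√M).
x_O₃(eff) = (n_O₃/√M_O₃) / (n_O₃/√M_O₃ + n_CH₄/√M_CH₄)
= (3.68/√48.00) / (3.68/√48.00 + 2.21/√16.04) = 0.5312/(0.5312 + 0.5518) = 0.490.

0.490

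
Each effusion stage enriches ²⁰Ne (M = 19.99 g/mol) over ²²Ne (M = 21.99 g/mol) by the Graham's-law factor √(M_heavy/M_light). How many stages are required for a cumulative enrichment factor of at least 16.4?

Single-stage factor α = √(21.99/19.99), so ln α = ½ ln(1.10005) = 0.04768.
Need α^N ≥ 16.4 ⇒ N ≥ ln(16.4) / ln α = 2.797 / 0.04768 = 58.67.
So at least 59 stages are needed.

59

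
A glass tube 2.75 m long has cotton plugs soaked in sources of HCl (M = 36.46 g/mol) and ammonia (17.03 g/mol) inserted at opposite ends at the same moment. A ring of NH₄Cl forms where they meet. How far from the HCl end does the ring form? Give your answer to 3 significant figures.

1.12 m

In equal time, each gas travels a distance ∝ its rate ∝ 1/√M, so d_HCl/d_NH₃ = √(M_NH₃/M_HCl) = √(17.03/36.46) = 0.6834.
With d_HCl + d_NH₃ = 2.75 m, d_NH₃ = 2.75/(1 + 0.6834) = 1.634 m.
d_HCl = 2.75 − 1.634 = 1.12 m.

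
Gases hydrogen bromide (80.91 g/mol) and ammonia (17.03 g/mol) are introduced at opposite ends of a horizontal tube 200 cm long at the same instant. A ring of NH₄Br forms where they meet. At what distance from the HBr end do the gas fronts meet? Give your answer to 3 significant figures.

62.9 cm

In equal time, each gas travels a distance ∝ its rate ∝ 1/√M, so d_HBr/d_NH₃ = √(M_NH₃/M_HBr) = √(17.03/80.91) = 0.4588.
With d_HBr + d_NH₃ = 200 cm, d_NH₃ = 200/(1 + 0.4588) = 137.1 cm.
d_HBr = 200 − 137.1 = 62.9 cm.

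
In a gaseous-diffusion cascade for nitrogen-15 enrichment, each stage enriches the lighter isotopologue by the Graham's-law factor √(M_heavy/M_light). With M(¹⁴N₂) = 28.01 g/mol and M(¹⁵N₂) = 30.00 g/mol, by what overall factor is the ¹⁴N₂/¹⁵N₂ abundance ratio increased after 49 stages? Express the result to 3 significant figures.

Each stage multiplies the ratio by α = √(30.00/28.01), so after 49 stages the overall factor is α^49 = (30.00/28.01)^(49/2).
= 1.07105^(49/2) = 5.37.

5.37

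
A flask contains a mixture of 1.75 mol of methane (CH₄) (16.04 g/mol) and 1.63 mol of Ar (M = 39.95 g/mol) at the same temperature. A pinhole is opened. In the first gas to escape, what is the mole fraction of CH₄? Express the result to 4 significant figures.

Each component's effusion rate ∝ (its partial pressure)·(1/√M) ∝ n_i/√M_i.
So x_CH₄ in the escaping gas = (n_CH₄/√M_CH₄) / Σ(n_i/√M_i)
= (1.75/√16.04) / (1.75/√16.04 + 1.63/√39.95) = 0.4370/(0.4370 + 0.2579) = 0.6289.

0.6289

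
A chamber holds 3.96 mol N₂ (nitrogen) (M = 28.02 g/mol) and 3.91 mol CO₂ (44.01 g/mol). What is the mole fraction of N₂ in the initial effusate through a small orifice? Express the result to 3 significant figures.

Effusion rate of each component ∝ n_i/√M_i (partial pressure × 1/√M).
Mole fraction of N₂ in the effusate = (n_N₂/√M_N₂) / (n_N₂/√M_N₂ + n_CO₂/√M_CO₂)
= (3.96/√28.02) / (3.96/√28.02 + 3.91/√44.01) = 0.7481/(0.7481 + 0.5894) = 0.559.

0.559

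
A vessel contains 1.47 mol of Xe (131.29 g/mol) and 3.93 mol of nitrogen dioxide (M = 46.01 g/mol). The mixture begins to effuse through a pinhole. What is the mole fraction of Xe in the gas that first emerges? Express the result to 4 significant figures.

The effusion rate of species i is ∝ p_i/√M_i ∝ n_i/√M_i.
x_Xe(eff) = (n_Xe/√M_Xe) / (n_Xe/√M_Xe + n_NO₂/√M_NO₂)
= (1.47/√131.29) / (1.47/√131.29 + 3.93/√46.01) = 0.1283/(0.1283 + 0.5794) = 0.1813.

0.1813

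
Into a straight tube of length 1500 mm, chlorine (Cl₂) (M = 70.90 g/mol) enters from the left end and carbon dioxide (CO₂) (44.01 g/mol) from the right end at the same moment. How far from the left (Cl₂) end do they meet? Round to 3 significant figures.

Graham's law gives d_Cl₂/d_CO₂ = rate_Cl₂/rate_CO₂ = √(M_CO₂/M_Cl₂) = √(44.01/70.90) = 0.7879.
With d_Cl₂ + d_CO₂ = 1500 mm, d_CO₂ = 1500/(1 + 0.7879) = 839.0 mm.
d_Cl₂ = 1500 − 839.0 = 661 mm.

661 mm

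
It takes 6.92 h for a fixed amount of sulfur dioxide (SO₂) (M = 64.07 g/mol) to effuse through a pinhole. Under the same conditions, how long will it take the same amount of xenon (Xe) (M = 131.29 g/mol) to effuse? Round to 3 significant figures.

9.91 h

Since effusion rate ∝ 1/√M, t_Xe/t_SO₂ = √(M_Xe/M_SO₂) = √(131.29/64.07) = √2.049 = 1.431.
So the time for Xe is 6.92 × 1.431 = 9.91 h.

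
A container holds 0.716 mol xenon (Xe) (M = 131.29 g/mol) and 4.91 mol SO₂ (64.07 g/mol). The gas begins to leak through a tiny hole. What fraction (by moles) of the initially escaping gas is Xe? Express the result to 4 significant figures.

Rate_i ∝ x_i/√M_i (Graham's law weighted by mole fraction), so the effusate composition follows n_i/√M_i.
So x_Xe in the escaping gas = (n_Xe/√M_Xe) / Σ(n_i/√M_i)
= (0.716/√131.29) / (0.716/√131.29 + 4.91/√64.07) = 0.06249/(0.06249 + 0.6134) = 0.09245.

0.09245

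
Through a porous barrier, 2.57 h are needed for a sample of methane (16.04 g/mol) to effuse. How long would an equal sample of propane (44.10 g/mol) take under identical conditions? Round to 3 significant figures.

By Graham's law, t_C₃H₈/t_CH₄ = √(M_C₃H₈/M_CH₄) = √(44.10/16.04) = √2.749 = 1.658.
So the time for C₃H₈ is 2.57 × 1.658 = 4.26 h.

4.26 h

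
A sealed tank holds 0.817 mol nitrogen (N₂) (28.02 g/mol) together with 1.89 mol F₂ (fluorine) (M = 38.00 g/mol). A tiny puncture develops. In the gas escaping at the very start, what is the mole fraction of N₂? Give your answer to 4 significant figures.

0.3348

Each component's effusion rate ∝ (its partial pressure)·(1/√M) ∝ n_i/√M_i.
Mole fraction of N₂ in the effusate = (n_N₂/√M_N₂) / (n_N₂/√M_N₂ + n_F₂/√M_F₂)
= (0.817/√28.02) / (0.817/√28.02 + 1.89/√38.00) = 0.1543/(0.1543 + 0.3066) = 0.3348.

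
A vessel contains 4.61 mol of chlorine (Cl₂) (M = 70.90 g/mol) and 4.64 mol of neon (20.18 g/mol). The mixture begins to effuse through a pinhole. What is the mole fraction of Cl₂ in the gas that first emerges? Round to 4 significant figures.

0.3464

Each component's effusion rate ∝ (its partial pressure)·(1/√M) ∝ n_i/√M_i.
Mole fraction of Cl₂ in the effusate = (n_Cl₂/√M_Cl₂) / (n_Cl₂/√M_Cl₂ + n_Ne/√M_Ne)
= (4.61/√70.90) / (4.61/√70.90 + 4.64/√20.18) = 0.5475/(0.5475 + 1.033) = 0.3464.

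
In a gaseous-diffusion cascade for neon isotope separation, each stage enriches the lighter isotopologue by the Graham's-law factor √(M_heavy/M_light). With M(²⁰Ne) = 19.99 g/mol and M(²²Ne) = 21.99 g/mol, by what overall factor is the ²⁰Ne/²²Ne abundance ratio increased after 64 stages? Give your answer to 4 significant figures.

21.14

Each stage multiplies the ratio by α = √(21.99/19.99), so after 64 stages the overall factor is α^64 = (21.99/19.99)^(64/2).
= 1.10005^32 = 21.14.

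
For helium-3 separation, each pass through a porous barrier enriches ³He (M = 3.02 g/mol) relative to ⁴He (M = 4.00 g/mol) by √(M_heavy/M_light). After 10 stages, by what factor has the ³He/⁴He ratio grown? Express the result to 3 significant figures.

4.08

Each stage multiplies the ratio by α = √(4.00/3.02), so after 10 stages the overall factor is α^10 = (4.00/3.02)^(10/2).
= 1.32450^5 = 4.08.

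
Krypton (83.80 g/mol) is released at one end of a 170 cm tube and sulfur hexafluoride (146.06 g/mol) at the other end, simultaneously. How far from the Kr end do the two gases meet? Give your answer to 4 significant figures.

96.73 cm

Distances travelled in equal time are proportional to diffusion rates, so d_Kr/d_SF₆ = √(M_SF₆/M_Kr) = √(146.06/83.80) = 1.320.
With d_Kr + d_SF₆ = 170 cm, d_SF₆ = 170/(1 + 1.320) = 73.27 cm.
d_Kr = 170 − 73.27 = 96.73 cm.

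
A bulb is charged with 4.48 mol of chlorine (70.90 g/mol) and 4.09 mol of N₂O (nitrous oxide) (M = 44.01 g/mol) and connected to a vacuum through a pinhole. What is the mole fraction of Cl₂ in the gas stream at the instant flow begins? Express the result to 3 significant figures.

Each component's effusion rate ∝ (its partial pressure)·(1/√M) ∝ n_i/√M_i.
Mole fraction of Cl₂ in the effusate = (n_Cl₂/√M_Cl₂) / (n_Cl₂/√M_Cl₂ + n_N₂O/√M_N₂O)
= (4.48/√70.90) / (4.48/√70.90 + 4.09/√44.01) = 0.5321/(0.5321 + 0.6165) = 0.463.

0.463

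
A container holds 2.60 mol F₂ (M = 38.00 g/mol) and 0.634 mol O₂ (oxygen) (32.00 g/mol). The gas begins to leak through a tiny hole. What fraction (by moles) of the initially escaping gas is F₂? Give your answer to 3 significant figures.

Each component's effusion rate ∝ (its partial pressure)·(1/√M) ∝ n_i/√M_i.
So x_F₂ in the escaping gas = (n_F₂/√M_F₂) / Σ(n_i/√M_i)
= (2.60/√38.00) / (2.60/√38.00 + 0.634/√32.00) = 0.4218/(0.4218 + 0.1121) = 0.790.

0.790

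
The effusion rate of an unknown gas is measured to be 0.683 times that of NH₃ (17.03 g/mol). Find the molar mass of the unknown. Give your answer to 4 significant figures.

36.51 g/mol

Using Graham's law: rate_X/rate_NH₃ = √(M_NH₃/M_X).
0.683 = √(17.03/M_X)
M_X = 17.03 / 0.683² = 17.03 / 0.4665 = 36.51 g/mol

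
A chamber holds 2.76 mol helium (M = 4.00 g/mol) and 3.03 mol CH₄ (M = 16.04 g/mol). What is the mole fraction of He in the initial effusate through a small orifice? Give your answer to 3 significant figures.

Rate_i ∝ x_i/√M_i (Graham's law weighted by mole fraction), so the effusate composition follows n_i/√M_i.
So x_He in the escaping gas = (n_He/√M_He) / Σ(n_i/√M_i)
= (2.76/√4.00) / (2.76/√4.00 + 3.03/√16.04) = 1.380/(1.380 + 0.7566) = 0.646.

0.646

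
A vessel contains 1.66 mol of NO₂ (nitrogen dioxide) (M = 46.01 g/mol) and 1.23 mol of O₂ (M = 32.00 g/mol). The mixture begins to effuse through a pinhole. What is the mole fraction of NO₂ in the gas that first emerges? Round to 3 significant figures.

0.530

The effusion rate of species i is ∝ p_i/√M_i ∝ n_i/√M_i.
x_NO₂(eff) = (n_NO₂/√M_NO₂) / (n_NO₂/√M_NO₂ + n_O₂/√M_O₂)
= (1.66/√46.01) / (1.66/√46.01 + 1.23/√32.00) = 0.2447/(0.2447 + 0.2174) = 0.530.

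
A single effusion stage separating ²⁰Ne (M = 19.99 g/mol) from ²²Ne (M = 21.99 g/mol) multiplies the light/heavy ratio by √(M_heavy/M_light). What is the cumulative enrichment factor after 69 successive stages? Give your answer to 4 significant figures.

26.84

Each stage multiplies the ratio by α = √(21.99/19.99), so after 69 stages the overall factor is α^69 = (21.99/19.99)^(69/2).
= 1.10005^(69/2) = 26.84.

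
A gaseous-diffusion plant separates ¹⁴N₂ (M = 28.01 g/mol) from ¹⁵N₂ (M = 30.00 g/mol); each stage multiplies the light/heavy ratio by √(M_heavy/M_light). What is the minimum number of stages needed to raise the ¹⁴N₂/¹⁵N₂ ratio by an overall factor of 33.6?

Per stage α = (30.00/28.01)^(1/2) = 1.07105^0.5, giving ln α = 0.03432.
Need α^N ≥ 33.6 ⇒ N ≥ ln(33.6) / ln α = 3.515 / 0.03432 = 102.41.
So at least 103 stages are needed.

103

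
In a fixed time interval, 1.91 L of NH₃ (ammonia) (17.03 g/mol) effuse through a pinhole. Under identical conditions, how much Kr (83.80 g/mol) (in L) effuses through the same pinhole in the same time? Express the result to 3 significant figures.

Since effusion rate ∝ 1/√M, rate_Kr/rate_NH₃ = √(M_NH₃/M_Kr) = √(17.03/83.80) = √0.2032 = 0.4508.
So the volume for Kr is 1.91 × 0.4508 = 0.861 L.

0.861 L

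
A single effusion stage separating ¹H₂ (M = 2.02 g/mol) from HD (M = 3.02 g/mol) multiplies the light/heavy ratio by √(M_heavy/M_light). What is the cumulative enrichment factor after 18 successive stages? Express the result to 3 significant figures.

The single-stage factor is √(M_heavy/M_light), so 18 stages give [√(3.02/2.02)]^18 = (3.02/2.02)^(18/2).
= 1.49505^9 = 37.3.

37.3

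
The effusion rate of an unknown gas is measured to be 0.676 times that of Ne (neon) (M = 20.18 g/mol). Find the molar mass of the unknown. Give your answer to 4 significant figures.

Since effusion rate ∝ 1/√M, rate_X/rate_Ne = √(M_Ne/M_X).
0.676 = √(20.18/M_X)
M_X = 20.18 / 0.676² = 20.18 / 0.4570 = 44.16 g/mol

44.16 g/mol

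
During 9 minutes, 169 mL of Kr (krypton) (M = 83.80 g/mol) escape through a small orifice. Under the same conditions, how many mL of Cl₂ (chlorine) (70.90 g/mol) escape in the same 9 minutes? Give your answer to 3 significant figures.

Graham's law gives rate_Cl₂/rate_Kr = √(M_Kr/M_Cl₂) = √(83.80/70.90) = √1.182 = 1.087.
So the volume for Cl₂ is 169 × 1.087 = 184 mL.

184 mL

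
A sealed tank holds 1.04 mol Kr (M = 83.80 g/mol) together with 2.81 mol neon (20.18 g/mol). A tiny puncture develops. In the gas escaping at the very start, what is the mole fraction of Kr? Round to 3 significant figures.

Effusion rate of each component ∝ n_i/√M_i (partial pressure × 1/√M).
Mole fraction of Kr in the effusate = (n_Kr/√M_Kr) / (n_Kr/√M_Kr + n_Ne/√M_Ne)
= (1.04/√83.80) / (1.04/√83.80 + 2.81/√20.18) = 0.1136/(0.1136 + 0.6255) = 0.154.

0.154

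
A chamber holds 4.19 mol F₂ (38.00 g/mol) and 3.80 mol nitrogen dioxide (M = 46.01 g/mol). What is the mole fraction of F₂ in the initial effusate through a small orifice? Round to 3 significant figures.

0.548

Effusion rate of each component ∝ n_i/√M_i (partial pressure × 1/√M).
Mole fraction of F₂ in the effusate = (n_F₂/√M_F₂) / (n_F₂/√M_F₂ + n_NO₂/√M_NO₂)
= (4.19/√38.00) / (4.19/√38.00 + 3.80/√46.01) = 0.6797/(0.6797 + 0.5602) = 0.548.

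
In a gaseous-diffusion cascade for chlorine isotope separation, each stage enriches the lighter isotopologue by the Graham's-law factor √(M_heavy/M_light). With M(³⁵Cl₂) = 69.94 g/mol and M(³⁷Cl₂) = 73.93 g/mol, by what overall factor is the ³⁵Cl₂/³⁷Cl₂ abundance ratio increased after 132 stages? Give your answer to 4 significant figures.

38.93

Each stage multiplies the ratio by α = √(73.93/69.94), so after 132 stages the overall factor is α^132 = (73.93/69.94)^(132/2).
= 1.05705^66 = 38.93.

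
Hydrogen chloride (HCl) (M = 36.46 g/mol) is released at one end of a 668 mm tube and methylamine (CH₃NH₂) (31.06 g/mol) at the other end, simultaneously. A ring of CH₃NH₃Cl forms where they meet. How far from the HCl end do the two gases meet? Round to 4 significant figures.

320.6 mm

The fronts meet when d_HCl + d_CH₃NH₂ = L with d_HCl/d_CH₃NH₂ = √(M_CH₃NH₂/M_HCl) (Graham's law). Here √(M_CH₃NH₂/M_HCl) = √(31.06/36.46) = 0.9230.
With d_HCl + d_CH₃NH₂ = 668 mm, d_CH₃NH₂ = 668/(1 + 0.9230) = 347.4 mm.
d_HCl = 668 − 347.4 = 320.6 mm.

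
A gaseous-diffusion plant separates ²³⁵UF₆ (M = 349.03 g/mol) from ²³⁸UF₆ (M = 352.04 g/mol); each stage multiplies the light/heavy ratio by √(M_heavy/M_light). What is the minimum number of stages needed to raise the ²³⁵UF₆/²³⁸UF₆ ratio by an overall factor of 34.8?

Single-stage factor α = √(352.04/349.03), so ln α = ½ ln(1.00862) = 0.004293.
Need α^N ≥ 34.8 ⇒ N ≥ ln(34.8) / ln α = 3.550 / 0.004293 = 826.75.
So at least 827 stages are needed.

827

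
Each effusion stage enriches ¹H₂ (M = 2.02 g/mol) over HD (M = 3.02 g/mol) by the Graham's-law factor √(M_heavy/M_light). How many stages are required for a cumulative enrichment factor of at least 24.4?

16

Single-stage factor α = √(3.02/2.02), so ln α = ½ ln(1.49505) = 0.2011.
Need α^N ≥ 24.4 ⇒ N ≥ ln(24.4) / ln α = 3.195 / 0.2011 = 15.89.
Rounding up, N = 16 stages.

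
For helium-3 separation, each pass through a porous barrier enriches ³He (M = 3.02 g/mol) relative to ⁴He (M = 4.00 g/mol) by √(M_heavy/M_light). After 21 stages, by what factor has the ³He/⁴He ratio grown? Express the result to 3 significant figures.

The single-stage factor is √(M_heavy/M_light), so 21 stages give [√(4.00/3.02)]^21 = (4.00/3.02)^(21/2).
= 1.32450^(21/2) = 19.1.

19.1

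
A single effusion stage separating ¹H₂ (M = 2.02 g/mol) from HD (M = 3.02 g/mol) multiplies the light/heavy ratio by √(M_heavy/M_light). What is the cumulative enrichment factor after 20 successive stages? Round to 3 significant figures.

Overall factor = α^20 with α = √(3.02/2.02), i.e. (3.02/2.02)^(20/2).
= 1.49505^10 = 55.8.

55.8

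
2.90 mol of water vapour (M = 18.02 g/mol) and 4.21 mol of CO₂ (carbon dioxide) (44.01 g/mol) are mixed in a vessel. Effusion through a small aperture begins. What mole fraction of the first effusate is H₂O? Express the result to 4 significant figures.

The effusion rate of species i is ∝ p_i/√M_i ∝ n_i/√M_i.
Mole fraction of H₂O in the effusate = (n_H₂O/√M_H₂O) / (n_H₂O/√M_H₂O + n_CO₂/√M_CO₂)
= (2.90/√18.02) / (2.90/√18.02 + 4.21/√44.01) = 0.6832/(0.6832 + 0.6346) = 0.5184.

0.5184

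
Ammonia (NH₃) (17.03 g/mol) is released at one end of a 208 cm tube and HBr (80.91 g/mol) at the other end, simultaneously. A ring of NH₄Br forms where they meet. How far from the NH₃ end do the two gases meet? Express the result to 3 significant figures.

The fronts meet when d_NH₃ + d_HBr = L with d_NH₃/d_HBr = √(M_HBr/M_NH₃) (Graham's law). Here √(M_HBr/M_NH₃) = √(80.91/17.03) = 2.180.
With d_NH₃ + d_HBr = 208 cm, d_HBr = 208/(1 + 2.180) = 65.42 cm.
d_NH₃ = 208 − 65.42 = 143 cm.

143 cm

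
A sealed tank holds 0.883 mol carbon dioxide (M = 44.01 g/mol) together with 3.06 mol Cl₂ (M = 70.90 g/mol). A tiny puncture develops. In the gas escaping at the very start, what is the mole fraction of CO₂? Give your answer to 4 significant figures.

Rate_i ∝ x_i/√M_i (Graham's law weighted by mole fraction), so the effusate composition follows n_i/√M_i.
Mole fraction of CO₂ in the effusate = (n_CO₂/√M_CO₂) / (n_CO₂/√M_CO₂ + n_Cl₂/√M_Cl₂)
= (0.883/√44.01) / (0.883/√44.01 + 3.06/√70.90) = 0.1331/(0.1331 + 0.3634) = 0.2681.

0.2681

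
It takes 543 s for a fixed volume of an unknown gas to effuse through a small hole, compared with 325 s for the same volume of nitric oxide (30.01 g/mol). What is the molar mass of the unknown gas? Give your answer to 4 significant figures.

83.77 g/mol

Graham's law gives t_X/t_NO = √(M_X/M_NO).
543/325 = 1.671 = √(M_X/30.01)
M_X = 30.01 × 1.671² = 30.01 × 2.791 = 83.77 g/mol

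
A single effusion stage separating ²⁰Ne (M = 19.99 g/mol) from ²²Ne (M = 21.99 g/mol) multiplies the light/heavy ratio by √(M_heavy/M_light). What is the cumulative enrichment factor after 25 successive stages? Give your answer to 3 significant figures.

3.29

Each stage multiplies the ratio by α = √(21.99/19.99), so after 25 stages the overall factor is α^25 = (21.99/19.99)^(25/2).
= 1.10005^(25/2) = 3.29.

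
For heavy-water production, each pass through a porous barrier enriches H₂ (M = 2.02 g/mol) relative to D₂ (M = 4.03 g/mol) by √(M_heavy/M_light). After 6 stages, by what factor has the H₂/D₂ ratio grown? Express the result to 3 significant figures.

After 6 stages the ratio has grown by (√(4.03/2.02))^6 = (4.03/2.02)^(6/2).
= 1.99505^3 = 7.94.

7.94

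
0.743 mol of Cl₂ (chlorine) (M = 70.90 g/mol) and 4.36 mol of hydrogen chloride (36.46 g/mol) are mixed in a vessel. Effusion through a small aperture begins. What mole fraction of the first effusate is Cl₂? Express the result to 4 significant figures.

Effusion rate of each component ∝ n_i/√M_i (partial pressure × 1/√M).
x_Cl₂(eff) = (n_Cl₂/√M_Cl₂) / (n_Cl₂/√M_Cl₂ + n_HCl/√M_HCl)
= (0.743/√70.90) / (0.743/√70.90 + 4.36/√36.46) = 0.08824/(0.08824 + 0.7221) = 0.1089.

0.1089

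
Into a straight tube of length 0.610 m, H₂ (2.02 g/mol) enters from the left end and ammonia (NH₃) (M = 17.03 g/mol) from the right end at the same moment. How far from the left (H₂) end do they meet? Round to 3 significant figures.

0.454 m

The fronts meet when d_H₂ + d_NH₃ = L with d_H₂/d_NH₃ = √(M_NH₃/M_H₂) (Graham's law). Here √(M_NH₃/M_H₂) = √(17.03/2.02) = 2.904.
With d_H₂ + d_NH₃ = 0.610 m, d_NH₃ = 0.610/(1 + 2.904) = 0.1563 m.
d_H₂ = 0.610 − 0.1563 = 0.454 m.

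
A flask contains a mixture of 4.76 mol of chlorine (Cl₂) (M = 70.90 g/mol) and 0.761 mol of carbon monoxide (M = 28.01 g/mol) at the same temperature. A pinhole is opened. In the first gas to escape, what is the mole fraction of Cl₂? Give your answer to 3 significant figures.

0.797

Each component's effusion rate ∝ (its partial pressure)·(1/√M) ∝ n_i/√M_i.
Mole fraction of Cl₂ in the effusate = (n_Cl₂/√M_Cl₂) / (n_Cl₂/√M_Cl₂ + n_CO/√M_CO)
= (4.76/√70.90) / (4.76/√70.90 + 0.761/√28.01) = 0.5653/(0.5653 + 0.1438) = 0.797.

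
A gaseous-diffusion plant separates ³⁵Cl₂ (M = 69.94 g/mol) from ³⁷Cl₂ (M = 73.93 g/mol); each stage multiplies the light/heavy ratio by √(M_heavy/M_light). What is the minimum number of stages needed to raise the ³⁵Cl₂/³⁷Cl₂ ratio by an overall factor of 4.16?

Per stage α = (73.93/69.94)^(1/2) = 1.05705^0.5, giving ln α = 0.02774.
Need α^N ≥ 4.16 ⇒ N ≥ ln(4.16) / ln α = 1.426 / 0.02774 = 51.39.
Rounding up, N = 52 stages.

52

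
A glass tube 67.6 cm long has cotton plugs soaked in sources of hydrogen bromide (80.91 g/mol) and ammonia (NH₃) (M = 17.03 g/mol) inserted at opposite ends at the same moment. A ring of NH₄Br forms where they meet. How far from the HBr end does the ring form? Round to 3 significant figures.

Graham's law gives d_HBr/d_NH₃ = rate_HBr/rate_NH₃ = √(M_NH₃/M_HBr) = √(17.03/80.91) = 0.4588.
With d_HBr + d_NH₃ = 67.6 cm, d_NH₃ = 67.6/(1 + 0.4588) = 46.34 cm.
d_HBr = 67.6 − 46.34 = 21.3 cm.

21.3 cm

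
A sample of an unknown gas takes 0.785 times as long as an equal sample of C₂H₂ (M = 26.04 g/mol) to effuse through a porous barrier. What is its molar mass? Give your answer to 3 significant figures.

16.0 g/mol

Using Graham's law: t_X/t_C₂H₂ = √(M_X/M_C₂H₂).
0.785 = √(M_X/26.04)
M_X = 26.04 × 0.785² = 26.04 × 0.6162 = 16.0 g/mol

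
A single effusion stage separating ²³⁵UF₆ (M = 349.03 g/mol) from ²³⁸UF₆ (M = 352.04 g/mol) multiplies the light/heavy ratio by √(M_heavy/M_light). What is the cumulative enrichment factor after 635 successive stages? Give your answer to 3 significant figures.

Each stage multiplies the ratio by α = √(352.04/349.03), so after 635 stages the overall factor is α^635 = (352.04/349.03)^(635/2).
= 1.00862^(635/2) = 15.3.

15.3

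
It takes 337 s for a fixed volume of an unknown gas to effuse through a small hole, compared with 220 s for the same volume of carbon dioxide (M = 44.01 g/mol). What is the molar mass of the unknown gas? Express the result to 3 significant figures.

103 g/mol

By Graham's law, t_X/t_CO₂ = √(M_X/M_CO₂).
337/220 = 1.532 = √(M_X/44.01)
M_X = 44.01 × 1.532² = 44.01 × 2.346 = 103 g/mol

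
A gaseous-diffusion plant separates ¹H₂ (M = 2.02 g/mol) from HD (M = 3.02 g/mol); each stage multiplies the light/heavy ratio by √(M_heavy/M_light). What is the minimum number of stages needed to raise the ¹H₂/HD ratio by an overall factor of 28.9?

Single-stage factor α = √(3.02/2.02), so ln α = ½ ln(1.49505) = 0.2011.
Need α^N ≥ 28.9 ⇒ N ≥ ln(28.9) / ln α = 3.364 / 0.2011 = 16.73.
Minimum whole number of stages: N = 17.

17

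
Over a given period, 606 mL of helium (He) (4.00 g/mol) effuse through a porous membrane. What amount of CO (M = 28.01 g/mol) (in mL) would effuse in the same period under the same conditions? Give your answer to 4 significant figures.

Graham's law gives rate_CO/rate_He = √(M_He/M_CO) = √(4.00/28.01) = √0.1428 = 0.3779.
So the volume for CO is 606 × 0.3779 = 229.0 mL.

229.0 mL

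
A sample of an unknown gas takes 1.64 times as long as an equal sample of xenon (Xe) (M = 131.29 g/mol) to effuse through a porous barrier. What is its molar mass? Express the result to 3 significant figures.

Graham's law gives t_X/t_Xe = √(M_X/M_Xe).
1.64 = √(M_X/131.29)
M_X = 131.29 × 1.64² = 131.29 × 2.690 = 353 g/mol

353 g/mol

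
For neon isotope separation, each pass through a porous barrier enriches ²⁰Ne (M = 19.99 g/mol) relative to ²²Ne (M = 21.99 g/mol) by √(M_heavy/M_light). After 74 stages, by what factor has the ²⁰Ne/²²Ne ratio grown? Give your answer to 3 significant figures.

34.1

After 74 stages the ratio has grown by (√(21.99/19.99))^74 = (21.99/19.99)^(74/2).
= 1.10005^37 = 34.1.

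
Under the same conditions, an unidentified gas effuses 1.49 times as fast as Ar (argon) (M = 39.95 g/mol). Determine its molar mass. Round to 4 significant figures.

17.99 g/mol

Graham's law gives rate_X/rate_Ar = √(M_Ar/M_X).
1.49 = √(39.95/M_X)
M_X = 39.95 / 1.49² = 39.95 / 2.220 = 17.99 g/mol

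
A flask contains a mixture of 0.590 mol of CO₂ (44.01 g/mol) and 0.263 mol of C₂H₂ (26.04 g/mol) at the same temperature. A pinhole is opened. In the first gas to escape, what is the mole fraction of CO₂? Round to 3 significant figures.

0.633

Rate_i ∝ x_i/√M_i (Graham's law weighted by mole fraction), so the effusate composition follows n_i/√M_i.
x_CO₂(eff) = (n_CO₂/√M_CO₂) / (n_CO₂/√M_CO₂ + n_C₂H₂/√M_C₂H₂)
= (0.590/√44.01) / (0.590/√44.01 + 0.263/√26.04) = 0.08894/(0.08894 + 0.05154) = 0.633.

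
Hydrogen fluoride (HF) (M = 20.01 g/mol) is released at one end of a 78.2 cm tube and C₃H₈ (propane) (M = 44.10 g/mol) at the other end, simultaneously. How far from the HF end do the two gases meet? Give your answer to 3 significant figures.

Graham's law gives d_HF/d_C₃H₈ = rate_HF/rate_C₃H₈ = √(M_C₃H₈/M_HF) = √(44.10/20.01) = 1.485.
With d_HF + d_C₃H₈ = 78.2 cm, d_C₃H₈ = 78.2/(1 + 1.485) = 31.47 cm.
d_HF = 78.2 − 31.47 = 46.7 cm.

46.7 cm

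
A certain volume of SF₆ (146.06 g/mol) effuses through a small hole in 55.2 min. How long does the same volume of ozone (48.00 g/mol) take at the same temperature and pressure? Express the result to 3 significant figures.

From Graham's law, t_O₃/t_SF₆ = √(M_O₃/M_SF₆) = √(48.00/146.06) = √0.3286 = 0.5733.
So the time for O₃ is 55.2 × 0.5733 = 31.6 min.

31.6 min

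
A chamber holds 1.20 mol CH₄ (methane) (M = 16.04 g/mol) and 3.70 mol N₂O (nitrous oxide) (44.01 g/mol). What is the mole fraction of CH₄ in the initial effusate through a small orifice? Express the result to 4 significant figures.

0.3495

Rate_i ∝ x_i/√M_i (Graham's law weighted by mole fraction), so the effusate composition follows n_i/√M_i.
Mole fraction of CH₄ in the effusate = (n_CH₄/√M_CH₄) / (n_CH₄/√M_CH₄ + n_N₂O/√M_N₂O)
= (1.20/√16.04) / (1.20/√16.04 + 3.70/√44.01) = 0.2996/(0.2996 + 0.5577) = 0.3495.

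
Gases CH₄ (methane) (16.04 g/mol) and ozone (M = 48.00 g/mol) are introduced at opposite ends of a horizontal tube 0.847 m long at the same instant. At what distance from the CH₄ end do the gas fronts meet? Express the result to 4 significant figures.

Graham's law gives d_CH₄/d_O₃ = rate_CH₄/rate_O₃ = √(M_O₃/M_CH₄) = √(48.00/16.04) = 1.730.
With d_CH₄ + d_O₃ = 0.847 m, d_O₃ = 0.847/(1 + 1.730) = 0.3103 m.
d_CH₄ = 0.847 − 0.3103 = 0.5367 m.

0.5367 m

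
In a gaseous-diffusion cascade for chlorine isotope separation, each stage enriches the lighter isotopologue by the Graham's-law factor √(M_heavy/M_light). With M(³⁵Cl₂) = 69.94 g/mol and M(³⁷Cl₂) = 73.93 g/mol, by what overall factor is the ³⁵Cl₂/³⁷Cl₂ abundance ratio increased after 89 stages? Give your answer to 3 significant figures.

11.8

Overall factor = α^89 with α = √(73.93/69.94), i.e. (73.93/69.94)^(89/2).
= 1.05705^(89/2) = 11.8.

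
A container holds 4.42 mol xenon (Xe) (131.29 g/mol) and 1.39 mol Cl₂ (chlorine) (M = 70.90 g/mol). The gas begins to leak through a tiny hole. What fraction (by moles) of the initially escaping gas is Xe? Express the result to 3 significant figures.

0.700

Effusion rate of each component ∝ n_i/√M_i (partial pressure × 1/√M).
Mole fraction of Xe in the effusate = (n_Xe/√M_Xe) / (n_Xe/√M_Xe + n_Cl₂/√M_Cl₂)
= (4.42/√131.29) / (4.42/√131.29 + 1.39/√70.90) = 0.3858/(0.3858 + 0.1651) = 0.700.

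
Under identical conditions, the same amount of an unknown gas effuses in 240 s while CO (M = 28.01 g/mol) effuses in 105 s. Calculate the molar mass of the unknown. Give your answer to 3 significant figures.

From Graham's law, t_X/t_CO = √(M_X/M_CO).
240/105 = 2.286 = √(M_X/28.01)
M_X = 28.01 × 2.286² = 28.01 × 5.224 = 146 g/mol

146 g/mol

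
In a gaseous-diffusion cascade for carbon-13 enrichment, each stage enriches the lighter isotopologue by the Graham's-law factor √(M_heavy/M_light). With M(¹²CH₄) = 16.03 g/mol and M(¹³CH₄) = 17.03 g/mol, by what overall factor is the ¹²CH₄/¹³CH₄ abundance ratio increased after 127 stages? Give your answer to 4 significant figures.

The single-stage factor is √(M_heavy/M_light), so 127 stages give [√(17.03/16.03)]^127 = (17.03/16.03)^(127/2).
= 1.06238^(127/2) = 46.65.

46.65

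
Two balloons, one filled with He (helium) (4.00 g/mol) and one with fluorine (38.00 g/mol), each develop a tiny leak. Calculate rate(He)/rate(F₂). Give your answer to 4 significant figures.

Using Graham's law: rate_He/rate_F₂ = √(M_F₂/M_He) = √(38.00/4.00) = √9.500 = 3.082.

3.082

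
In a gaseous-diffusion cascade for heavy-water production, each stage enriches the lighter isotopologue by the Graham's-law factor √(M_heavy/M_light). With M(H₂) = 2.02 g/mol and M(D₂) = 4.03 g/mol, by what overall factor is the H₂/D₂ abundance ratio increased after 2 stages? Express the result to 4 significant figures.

Each stage multiplies the ratio by α = √(4.03/2.02), so after 2 stages the overall factor is α^2 = (4.03/2.02)^(2/2).
= 1.99505^1 = 1.995.

1.995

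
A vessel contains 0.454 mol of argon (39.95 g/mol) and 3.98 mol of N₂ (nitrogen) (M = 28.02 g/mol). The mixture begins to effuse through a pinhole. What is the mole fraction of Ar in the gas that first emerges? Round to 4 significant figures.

Each component's effusion rate ∝ (its partial pressure)·(1/√M) ∝ n_i/√M_i.
Mole fraction of Ar in the effusate = (n_Ar/√M_Ar) / (n_Ar/√M_Ar + n_N₂/√M_N₂)
= (0.454/√39.95) / (0.454/√39.95 + 3.98/√28.02) = 0.07183/(0.07183 + 0.7519) = 0.08720.

0.08720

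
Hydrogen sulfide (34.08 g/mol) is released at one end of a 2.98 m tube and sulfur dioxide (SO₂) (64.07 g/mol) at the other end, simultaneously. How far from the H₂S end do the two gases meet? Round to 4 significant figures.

1.723 m

Distances travelled in equal time are proportional to diffusion rates, so d_H₂S/d_SO₂ = √(M_SO₂/M_H₂S) = √(64.07/34.08) = 1.371.
With d_H₂S + d_SO₂ = 2.98 m, d_SO₂ = 2.98/(1 + 1.371) = 1.257 m.
d_H₂S = 2.98 − 1.257 = 1.723 m.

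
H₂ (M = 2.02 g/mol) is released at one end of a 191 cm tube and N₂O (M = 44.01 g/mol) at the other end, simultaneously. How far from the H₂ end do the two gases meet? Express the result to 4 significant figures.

The fronts meet when d_H₂ + d_N₂O = L with d_H₂/d_N₂O = √(M_N₂O/M_H₂) (Graham's law). Here √(M_N₂O/M_H₂) = √(44.01/2.02) = 4.668.
With d_H₂ + d_N₂O = 191 cm, d_N₂O = 191/(1 + 4.668) = 33.70 cm.
d_H₂ = 191 − 33.70 = 157.3 cm.

157.3 cm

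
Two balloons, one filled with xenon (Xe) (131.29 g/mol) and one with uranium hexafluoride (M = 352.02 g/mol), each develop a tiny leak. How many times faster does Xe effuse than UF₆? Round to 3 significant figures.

1.64

From Graham's law, rate_Xe/rate_UF₆ = √(M_UF₆/M_Xe) = √(352.02/131.29) = √2.681 = 1.64.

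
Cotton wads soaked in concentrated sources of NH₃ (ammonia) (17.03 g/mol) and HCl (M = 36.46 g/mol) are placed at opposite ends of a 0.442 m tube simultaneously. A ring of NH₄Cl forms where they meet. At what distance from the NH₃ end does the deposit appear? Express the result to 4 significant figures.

0.2626 m

Graham's law gives d_NH₃/d_HCl = rate_NH₃/rate_HCl = √(M_HCl/M_NH₃) = √(36.46/17.03) = 1.463.
With d_NH₃ + d_HCl = 0.442 m, d_HCl = 0.442/(1 + 1.463) = 0.1794 m.
d_NH₃ = 0.442 − 0.1794 = 0.2626 m.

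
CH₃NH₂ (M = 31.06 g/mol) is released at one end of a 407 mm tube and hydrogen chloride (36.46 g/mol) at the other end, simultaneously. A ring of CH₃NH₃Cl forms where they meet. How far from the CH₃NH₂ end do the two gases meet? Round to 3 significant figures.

212 mm

The fronts meet when d_CH₃NH₂ + d_HCl = L with d_CH₃NH₂/d_HCl = √(M_HCl/M_CH₃NH₂) (Graham's law). Here √(M_HCl/M_CH₃NH₂) = √(36.46/31.06) = 1.083.
With d_CH₃NH₂ + d_HCl = 407 mm, d_HCl = 407/(1 + 1.083) = 195.3 mm.
d_CH₃NH₂ = 407 − 195.3 = 212 mm.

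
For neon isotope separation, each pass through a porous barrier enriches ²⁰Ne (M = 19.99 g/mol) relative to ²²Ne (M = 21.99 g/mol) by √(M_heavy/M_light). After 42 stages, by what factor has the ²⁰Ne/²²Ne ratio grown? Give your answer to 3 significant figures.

After 42 stages the ratio has grown by (√(21.99/19.99))^42 = (21.99/19.99)^(42/2).
= 1.10005^21 = 7.41.

7.41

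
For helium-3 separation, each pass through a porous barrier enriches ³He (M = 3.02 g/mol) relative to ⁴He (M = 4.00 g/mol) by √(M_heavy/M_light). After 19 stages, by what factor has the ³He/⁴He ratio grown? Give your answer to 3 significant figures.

The single-stage factor is √(M_heavy/M_light), so 19 stages give [√(4.00/3.02)]^19 = (4.00/3.02)^(19/2).
= 1.32450^(19/2) = 14.4.

14.4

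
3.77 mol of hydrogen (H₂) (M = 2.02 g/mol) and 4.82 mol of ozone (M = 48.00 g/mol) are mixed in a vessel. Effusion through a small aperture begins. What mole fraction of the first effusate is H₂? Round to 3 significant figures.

The effusion rate of species i is ∝ p_i/√M_i ∝ n_i/√M_i.
So x_H₂ in the escaping gas = (n_H₂/√M_H₂) / Σ(n_i/√M_i)
= (3.77/√2.02) / (3.77/√2.02 + 4.82/√48.00) = 2.653/(2.653 + 0.6957) = 0.792.

0.792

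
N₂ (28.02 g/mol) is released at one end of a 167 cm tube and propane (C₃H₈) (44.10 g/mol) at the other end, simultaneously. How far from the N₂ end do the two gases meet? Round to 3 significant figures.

92.9 cm

In equal time, each gas travels a distance ∝ its rate ∝ 1/√M, so d_N₂/d_C₃H₈ = √(M_C₃H₈/M_N₂) = √(44.10/28.02) = 1.255.
With d_N₂ + d_C₃H₈ = 167 cm, d_C₃H₈ = 167/(1 + 1.255) = 74.07 cm.
d_N₂ = 167 − 74.07 = 92.9 cm.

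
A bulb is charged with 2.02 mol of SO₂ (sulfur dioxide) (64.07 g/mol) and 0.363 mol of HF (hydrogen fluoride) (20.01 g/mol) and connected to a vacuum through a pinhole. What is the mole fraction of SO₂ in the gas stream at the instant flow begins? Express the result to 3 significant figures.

0.757

Each component's effusion rate ∝ (its partial pressure)·(1/√M) ∝ n_i/√M_i.
Mole fraction of SO₂ in the effusate = (n_SO₂/√M_SO₂) / (n_SO₂/√M_SO₂ + n_HF/√M_HF)
= (2.02/√64.07) / (2.02/√64.07 + 0.363/√20.01) = 0.2524/(0.2524 + 0.08115) = 0.757.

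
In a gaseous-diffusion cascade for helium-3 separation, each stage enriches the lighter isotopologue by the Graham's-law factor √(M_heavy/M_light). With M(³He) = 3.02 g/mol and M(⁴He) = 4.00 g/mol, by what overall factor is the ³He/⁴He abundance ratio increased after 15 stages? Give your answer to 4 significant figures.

After 15 stages the ratio has grown by (√(4.00/3.02))^15 = (4.00/3.02)^(15/2).
= 1.32450^(15/2) = 8.230.

8.230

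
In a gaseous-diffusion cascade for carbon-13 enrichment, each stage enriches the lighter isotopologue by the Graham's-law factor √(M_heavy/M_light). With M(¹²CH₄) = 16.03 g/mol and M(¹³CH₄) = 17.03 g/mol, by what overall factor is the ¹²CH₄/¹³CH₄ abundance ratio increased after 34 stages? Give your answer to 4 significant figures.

2.798

Overall factor = α^34 with α = √(17.03/16.03), i.e. (17.03/16.03)^(34/2).
= 1.06238^17 = 2.798.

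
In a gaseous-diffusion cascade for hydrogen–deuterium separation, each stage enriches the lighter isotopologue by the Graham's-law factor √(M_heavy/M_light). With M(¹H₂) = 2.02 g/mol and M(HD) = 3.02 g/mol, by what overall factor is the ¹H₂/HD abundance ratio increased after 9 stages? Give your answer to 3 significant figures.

After 9 stages the ratio has grown by (√(3.02/2.02))^9 = (3.02/2.02)^(9/2).
= 1.49505^(9/2) = 6.11.

6.11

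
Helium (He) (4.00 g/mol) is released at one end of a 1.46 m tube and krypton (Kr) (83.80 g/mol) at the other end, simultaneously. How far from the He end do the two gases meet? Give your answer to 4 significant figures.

In equal time, each gas travels a distance ∝ its rate ∝ 1/√M, so d_He/d_Kr = √(M_Kr/M_He) = √(83.80/4.00) = 4.577.
With d_He + d_Kr = 1.46 m, d_Kr = 1.46/(1 + 4.577) = 0.2618 m.
d_He = 1.46 − 0.2618 = 1.198 m.

1.198 m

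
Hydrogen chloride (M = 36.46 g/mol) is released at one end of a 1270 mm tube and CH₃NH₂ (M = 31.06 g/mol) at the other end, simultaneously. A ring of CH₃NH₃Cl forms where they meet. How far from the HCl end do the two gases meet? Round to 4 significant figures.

The fronts meet when d_HCl + d_CH₃NH₂ = L with d_HCl/d_CH₃NH₂ = √(M_CH₃NH₂/M_HCl) (Graham's law). Here √(M_CH₃NH₂/M_HCl) = √(31.06/36.46) = 0.9230.
With d_HCl + d_CH₃NH₂ = 1270 mm, d_CH₃NH₂ = 1270/(1 + 0.9230) = 660.4 mm.
d_HCl = 1270 − 660.4 = 609.6 mm.

609.6 mm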